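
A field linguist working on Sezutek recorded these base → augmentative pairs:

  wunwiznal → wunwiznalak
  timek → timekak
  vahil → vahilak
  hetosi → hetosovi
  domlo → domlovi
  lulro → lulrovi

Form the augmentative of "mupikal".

"mupikal" ends in a consonant. The stems ending in a consonant (wunwiznal → wunwiznalak, timek → timekak, vahil → vahilak) add -ak.
So mupikal → mupikalak.

mupikalak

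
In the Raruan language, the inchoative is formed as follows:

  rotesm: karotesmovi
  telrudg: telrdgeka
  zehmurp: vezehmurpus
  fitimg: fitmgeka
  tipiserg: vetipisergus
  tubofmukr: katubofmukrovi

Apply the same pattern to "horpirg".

vehorpirgus

tipiserg and telrudg both end in -g yet inflect differently (vetipisergus, telrdgeka), so the final letter is not what conditions the rule; the second-to-last letter is.
"horpirg" has second-to-last letter 'r'. The stems whose second-to-last letter is 'r' (tipiserg → vetipisergus, zehmurp → vezehmurpus) add ve- … -us around the stem.
The other patterns: stems whose second-to-last letter is 'k' or 's' add ka- … -ovi around the stem; stems whose second-to-last letter is 'd' or 'm' delete the last vowel and add -eka.
So horpirg → vehorpirgus.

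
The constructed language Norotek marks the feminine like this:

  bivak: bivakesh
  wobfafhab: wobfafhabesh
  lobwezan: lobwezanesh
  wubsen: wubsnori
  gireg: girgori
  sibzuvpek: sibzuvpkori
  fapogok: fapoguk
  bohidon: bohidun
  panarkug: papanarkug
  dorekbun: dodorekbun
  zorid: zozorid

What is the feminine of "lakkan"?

lakkanesh

lobwezan and wubsen both end in -n yet inflect differently (lobwezanesh, wubsnori), so the final letter is not what conditions the rule; the last vowel is.
"lakkan" has last vowel 'a'. The stems whose last vowel is 'a' (bivak → bivakesh, wobfafhab → wobfafhabesh, lobwezan → lobwezanesh) add -esh.
The other patterns: stems whose last vowel is 'e' delete the last vowel and add -ori; stems whose last vowel is 'o' change the last vowel to 'u'; stems whose last vowel is 'i' or 'u' repeat the first consonant+vowel as a prefix.
So lakkan → lakkanesh.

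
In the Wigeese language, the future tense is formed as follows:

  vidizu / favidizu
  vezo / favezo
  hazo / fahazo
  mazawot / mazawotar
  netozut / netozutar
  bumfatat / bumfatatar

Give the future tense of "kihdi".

vezo and mazawot both have last vowel 'o' yet inflect differently (favezo, mazawotar), so the last vowel is not what conditions the rule; whether the stem ends in a vowel or a consonant is.
"kihdi" ends in a vowel. The stems ending in a vowel (vidizu → favidizu, vezo → favezo, hazo → fahazo) add the prefix fa-.
So kihdi → fakihdi.

fakihdi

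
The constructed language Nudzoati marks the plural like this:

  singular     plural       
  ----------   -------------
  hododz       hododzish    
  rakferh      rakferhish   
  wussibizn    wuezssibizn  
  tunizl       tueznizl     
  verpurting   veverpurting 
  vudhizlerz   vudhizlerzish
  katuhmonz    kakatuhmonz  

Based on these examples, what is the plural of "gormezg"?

katuhmonz and vudhizlerz both end in -z yet inflect differently (kakatuhmonz, vudhizlerzish), so the final letter is not what conditions the rule; the second-to-last letter is.
"gormezg" has second-to-last letter 'z'. The stems whose second-to-last letter is 'z' (wussibizn → wuezssibizn, tunizl → tueznizl) insert -ez- after the first vowel.
The other patterns: stems whose second-to-last letter is 'n' repeat the first consonant+vowel as a prefix; stems whose second-to-last letter is 'd' or 'r' add -ish.
So gormezg → goezrmezg.

goezrmezg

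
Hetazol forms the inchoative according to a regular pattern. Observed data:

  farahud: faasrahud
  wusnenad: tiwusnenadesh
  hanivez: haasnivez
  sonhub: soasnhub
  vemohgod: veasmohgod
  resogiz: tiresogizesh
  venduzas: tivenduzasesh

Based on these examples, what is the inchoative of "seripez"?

seasripez

resogiz and hanivez both end in -z yet inflect differently (tiresogizesh, haasnivez), so the final letter is not what conditions the rule; the last vowel is.
"seripez" has last vowel 'e'. The one such stem in the data (hanivez → haasnivez) inserts -as- after the first vowel (as do vemohgod, sonhub), so the same rule applies.
So seripez → seasripez.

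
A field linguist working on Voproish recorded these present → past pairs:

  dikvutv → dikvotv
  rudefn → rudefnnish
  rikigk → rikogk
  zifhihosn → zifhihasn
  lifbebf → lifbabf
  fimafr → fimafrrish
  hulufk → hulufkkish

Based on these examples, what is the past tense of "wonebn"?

zifhihosn and rudefn both end in -n yet inflect differently (zifhihasn, rudefnnish), so the final letter is not what conditions the rule; the second-to-last letter is.
"wonebn" has second-to-last letter 'b'. The one such stem in the data (lifbebf → lifbabf) changes the last vowel to 'a' (as does zifhihosn), so the same rule applies.
The other patterns: stems whose second-to-last letter is 'f' double the final consonant and add -ish; stems whose second-to-last letter is 'g' or 't' change the last vowel to 'o'.
So wonebn → wonabn.

wonabn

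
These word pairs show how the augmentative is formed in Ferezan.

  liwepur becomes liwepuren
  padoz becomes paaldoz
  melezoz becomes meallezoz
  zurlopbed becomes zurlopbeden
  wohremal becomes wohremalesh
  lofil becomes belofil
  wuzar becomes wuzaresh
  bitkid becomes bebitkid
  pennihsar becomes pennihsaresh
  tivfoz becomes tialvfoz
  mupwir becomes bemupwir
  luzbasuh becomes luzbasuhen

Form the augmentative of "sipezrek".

sipezreken

pennihsar and mupwir both end in -r yet inflect differently (pennihsaresh, bemupwir), so the final letter is not what conditions the rule; the last vowel is.
"sipezrek" has last vowel 'e'. The one such stem in the data (zurlopbed → zurlopbeden) adds -en, so the same rule applies.
The other patterns: stems whose last vowel is 'a' add -esh; stems whose last vowel is 'i' add the prefix be-; stems whose last vowel is 'o' insert -al- after the first vowel.
So sipezrek → sipezreken.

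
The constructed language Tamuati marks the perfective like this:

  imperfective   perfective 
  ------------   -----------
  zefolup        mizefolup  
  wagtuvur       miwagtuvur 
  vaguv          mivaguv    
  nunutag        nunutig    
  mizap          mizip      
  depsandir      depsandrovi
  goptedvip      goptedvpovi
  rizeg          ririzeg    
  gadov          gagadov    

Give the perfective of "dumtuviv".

dumtuvvovi

"dumtuviv" has last vowel 'i'. The stems whose last vowel is 'i' (depsandir → depsandrovi, goptedvip → goptedvpovi) delete the last vowel and add -ovi.
The other patterns: stems whose last vowel is 'u' add the prefix mi-; stems whose last vowel is 'a' change the last vowel to 'i'; stems whose last vowel is 'e' or 'o' repeat the first consonant+vowel as a prefix.
So dumtuviv → dumtuvvovi.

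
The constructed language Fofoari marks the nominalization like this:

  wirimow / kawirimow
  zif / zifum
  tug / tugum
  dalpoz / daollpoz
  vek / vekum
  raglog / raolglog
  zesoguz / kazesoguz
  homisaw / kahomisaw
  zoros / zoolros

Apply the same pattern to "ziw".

ziwum

"ziw" has 1 vowel. The stems with 1 vowel (vek → vekum, zif → zifum, tug → tugum) add -um.
So ziw → ziwum.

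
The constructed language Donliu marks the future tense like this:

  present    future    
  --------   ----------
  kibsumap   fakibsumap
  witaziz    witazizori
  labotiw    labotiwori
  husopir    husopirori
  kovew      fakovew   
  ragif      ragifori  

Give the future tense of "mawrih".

"mawrih" has last vowel 'i'. The stems whose last vowel is 'i' (husopir → husopirori, witaziz → witazizori, ragif → ragifori) add -ori.
The other pattern: stems whose last vowel is 'a' or 'e' add the prefix fa-.
So mawrih → mawrihori.

mawrihori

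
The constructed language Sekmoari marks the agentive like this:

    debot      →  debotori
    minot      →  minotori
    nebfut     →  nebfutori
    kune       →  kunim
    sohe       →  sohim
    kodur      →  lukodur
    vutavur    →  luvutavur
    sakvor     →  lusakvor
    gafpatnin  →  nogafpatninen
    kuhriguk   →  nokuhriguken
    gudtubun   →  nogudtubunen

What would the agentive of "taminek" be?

notamineken

nebfut and kodur both have last vowel 'u' yet inflect differently (nebfutori, lukodur), so the last vowel is not what conditions the rule; the final letter is.
"taminek" ends in -k. The one such stem in the data (kuhriguk → nokuhriguken) adds no- … -en around the stem, so the same rule applies.
The other patterns: stems ending in -t add -ori; stems ending in -e drop the final letter and add -im; stems ending in -r add the prefix lu-.
So taminek → notamineken.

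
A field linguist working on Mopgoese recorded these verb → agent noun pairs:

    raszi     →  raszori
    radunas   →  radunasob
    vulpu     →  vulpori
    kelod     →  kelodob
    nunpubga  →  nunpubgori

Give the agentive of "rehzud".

rehzudob

nunpubga and radunas both have last vowel 'a' yet inflect differently (nunpubgori, radunasob), so the last vowel is not what conditions the rule; whether the stem ends in a vowel or a consonant is.
"rehzud" ends in a consonant. The stems ending in a consonant (kelod → kelodob, radunas → radunasob) add -ob.
So rehzud → rehzudob.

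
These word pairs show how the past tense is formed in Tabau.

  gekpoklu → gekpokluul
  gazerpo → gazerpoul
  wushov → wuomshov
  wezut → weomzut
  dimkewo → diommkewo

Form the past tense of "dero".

gazerpo and dimkewo both end in -o yet inflect differently (gazerpoul, diommkewo), so the final letter is not what conditions the rule; the first letter is.
"dero" begins with d-. The one such stem in the data (dimkewo → diommkewo) inserts -om- after the first vowel (as do wushov, wezut), so the same rule applies.
So dero → deomro.

deomro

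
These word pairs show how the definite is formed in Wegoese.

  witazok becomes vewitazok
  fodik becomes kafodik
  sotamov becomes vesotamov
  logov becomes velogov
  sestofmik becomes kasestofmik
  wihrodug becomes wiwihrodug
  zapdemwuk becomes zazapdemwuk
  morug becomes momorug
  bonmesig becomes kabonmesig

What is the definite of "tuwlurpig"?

"tuwlurpig" has last vowel 'i'. The stems whose last vowel is 'i' (fodik → kafodik, bonmesig → kabonmesig, sestofmik → kasestofmik) add the prefix ka-.
So tuwlurpig → katuwlurpig.

katuwlurpig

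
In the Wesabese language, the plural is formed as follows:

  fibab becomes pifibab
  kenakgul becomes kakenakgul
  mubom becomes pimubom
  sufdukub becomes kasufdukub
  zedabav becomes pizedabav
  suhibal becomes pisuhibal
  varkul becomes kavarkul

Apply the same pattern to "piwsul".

varkul and suhibal both end in -l yet inflect differently (kavarkul, pisuhibal), so the final letter is not what conditions the rule; the last vowel is.
"piwsul" has last vowel 'u'. The stems whose last vowel is 'u' (varkul → kavarkul, kenakgul → kakenakgul, sufdukub → kasufdukub) add the prefix ka-.
The other pattern: stems whose last vowel is 'a' or 'o' add the prefix pi-.
So piwsul → kapiwsul.

kapiwsul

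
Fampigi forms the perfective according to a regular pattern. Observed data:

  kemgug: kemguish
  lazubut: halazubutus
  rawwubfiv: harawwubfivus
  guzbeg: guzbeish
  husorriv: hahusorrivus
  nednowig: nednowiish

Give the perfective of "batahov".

habatahovus

nednowig and husorriv both have last vowel 'i' yet inflect differently (nednowiish, hahusorrivus), so the last vowel is not what conditions the rule; the final letter is.
"batahov" ends in -v. The stems ending in -v (husorriv → hahusorrivus, rawwubfiv → harawwubfivus) add ha- … -us around the stem.
The other pattern: stems ending in -g drop the final letter and add -ish.
So batahov → habatahovus.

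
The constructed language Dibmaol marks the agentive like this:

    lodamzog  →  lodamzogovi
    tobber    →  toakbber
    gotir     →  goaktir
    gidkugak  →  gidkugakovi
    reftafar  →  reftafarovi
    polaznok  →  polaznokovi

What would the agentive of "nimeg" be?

"nimeg" has 2 vowels. The stems with 2 vowels (gotir → goaktir, tobber → toakbber) insert -ak- after the first vowel.
The other pattern: stems with 3 vowels add -ovi.
So nimeg → niakmeg.

niakmeg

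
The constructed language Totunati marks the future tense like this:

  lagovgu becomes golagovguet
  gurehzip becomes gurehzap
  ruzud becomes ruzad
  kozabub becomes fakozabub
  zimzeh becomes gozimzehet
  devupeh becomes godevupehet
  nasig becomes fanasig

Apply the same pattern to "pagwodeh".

lagovgu and ruzud both have last vowel 'u' yet inflect differently (golagovguet, ruzad), so the last vowel is not what conditions the rule; the final letter is.
"pagwodeh" ends in -h. The stems ending in -h (zimzeh → gozimzehet, devupeh → godevupehet) add go- … -et around the stem.
The other patterns: stems ending in -d or -p change the last vowel to 'a'; stems ending in -b or -g add the prefix fa-.
So pagwodeh → gopagwodehet.

gopagwodehet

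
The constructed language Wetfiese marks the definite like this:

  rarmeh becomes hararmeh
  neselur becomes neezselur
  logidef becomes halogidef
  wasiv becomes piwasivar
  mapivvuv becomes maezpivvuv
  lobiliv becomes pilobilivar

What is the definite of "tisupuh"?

mapivvuv and lobiliv both end in -v yet inflect differently (maezpivvuv, pilobilivar), so the final letter is not what conditions the rule; the last vowel is.
"tisupuh" has last vowel 'u'. The stems whose last vowel is 'u' (neselur → neezselur, mapivvuv → maezpivvuv) insert -ez- after the first vowel.
The other patterns: stems whose last vowel is 'e' add the prefix ha-; stems whose last vowel is 'i' add pi- … -ar around the stem.
So tisupuh → tiezsupuh.

tiezsupuh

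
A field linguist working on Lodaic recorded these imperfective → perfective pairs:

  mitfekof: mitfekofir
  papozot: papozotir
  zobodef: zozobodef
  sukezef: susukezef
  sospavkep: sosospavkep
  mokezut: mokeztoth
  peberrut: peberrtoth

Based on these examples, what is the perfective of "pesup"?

pespoth

"pesup" has last vowel 'u'. The stems whose last vowel is 'u' (mokezut → mokeztoth, peberrut → peberrtoth) delete the last vowel and add -oth.
The other patterns: stems whose last vowel is 'o' add -ir; stems whose last vowel is 'e' repeat the first consonant+vowel as a prefix.
So pesup → pespoth.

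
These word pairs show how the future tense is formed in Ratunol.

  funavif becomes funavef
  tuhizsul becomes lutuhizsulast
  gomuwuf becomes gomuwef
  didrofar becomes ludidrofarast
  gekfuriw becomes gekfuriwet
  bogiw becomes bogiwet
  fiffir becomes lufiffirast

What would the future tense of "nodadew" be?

bogiw and funavif both have last vowel 'i' yet inflect differently (bogiwet, funavef), so the last vowel is not what conditions the rule; the final letter is.
"nodadew" ends in -w. The stems ending in -w (bogiw → bogiwet, gekfuriw → gekfuriwet) add -et.
The other patterns: stems ending in -f change the last vowel to 'e'; stems ending in -l or -r add lu- … -ast around the stem.
So nodadew → nodadewet.

nodadewet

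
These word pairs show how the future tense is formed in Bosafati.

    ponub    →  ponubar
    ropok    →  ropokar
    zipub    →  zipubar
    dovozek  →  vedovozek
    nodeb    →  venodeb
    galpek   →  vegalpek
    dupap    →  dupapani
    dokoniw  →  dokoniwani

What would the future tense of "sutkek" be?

vesutkek

"sutkek" has last vowel 'e'. The stems whose last vowel is 'e' (dovozek → vedovozek, nodeb → venodeb, galpek → vegalpek) add the prefix ve-.
The other patterns: stems whose last vowel is 'o' or 'u' add -ar; stems whose last vowel is 'a' or 'i' add -ani.
So sutkek → vesutkek.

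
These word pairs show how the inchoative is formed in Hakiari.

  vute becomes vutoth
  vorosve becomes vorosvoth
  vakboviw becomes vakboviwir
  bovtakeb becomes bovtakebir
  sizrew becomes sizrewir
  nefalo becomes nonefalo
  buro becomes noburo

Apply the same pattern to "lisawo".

vute and bovtakeb both have last vowel 'e' yet inflect differently (vutoth, bovtakebir), so the last vowel is not what conditions the rule; the final letter is.
"lisawo" ends in -o. The stems ending in -o (nefalo → nonefalo, buro → noburo) add the prefix no-.
So lisawo → nolisawo.

nolisawo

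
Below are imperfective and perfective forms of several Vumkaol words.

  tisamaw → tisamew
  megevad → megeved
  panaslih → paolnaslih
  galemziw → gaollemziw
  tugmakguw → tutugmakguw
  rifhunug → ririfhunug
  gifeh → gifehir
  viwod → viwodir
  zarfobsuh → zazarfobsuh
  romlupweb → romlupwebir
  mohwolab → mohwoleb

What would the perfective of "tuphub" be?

tutuphub

tisamaw and tugmakguw both end in -w yet inflect differently (tisamew, tutugmakguw), so the final letter is not what conditions the rule; the last vowel is.
"tuphub" has last vowel 'u'. The stems whose last vowel is 'u' (zarfobsuh → zazarfobsuh, tugmakguw → tutugmakguw, rifhunug → ririfhunug) repeat the first consonant+vowel as a prefix.
The other patterns: stems whose last vowel is 'a' change the last vowel to 'e'; stems whose last vowel is 'e' or 'o' add -ir; stems whose last vowel is 'i' insert -ol- after the first vowel.
So tuphub → tutuphub.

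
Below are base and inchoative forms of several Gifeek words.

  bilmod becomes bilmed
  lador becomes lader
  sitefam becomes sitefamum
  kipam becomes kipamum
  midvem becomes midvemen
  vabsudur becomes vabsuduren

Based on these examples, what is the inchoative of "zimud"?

"zimud" has last vowel 'u'. The one such stem in the data (vabsudur → vabsuduren) adds -en, so the same rule applies.
The other patterns: stems whose last vowel is 'o' change the last vowel to 'e'; stems whose last vowel is 'a' add -um.
So zimud → zimuden.

zimuden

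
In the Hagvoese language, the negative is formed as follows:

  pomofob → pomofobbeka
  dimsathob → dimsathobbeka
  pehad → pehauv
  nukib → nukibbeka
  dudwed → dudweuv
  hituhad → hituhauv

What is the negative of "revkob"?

revkobbeka

pehad and pomofob both begin with p- yet inflect differently (pehauv, pomofobbeka), so the first letter is not what conditions the rule; the final letter is.
"revkob" ends in -b. The stems ending in -b (nukib → nukibbeka, pomofob → pomofobbeka, dimsathob → dimsathobbeka) double the final consonant and add -eka.
The other pattern: stems ending in -d drop the final letter and add -uv.
So revkob → revkobbeka.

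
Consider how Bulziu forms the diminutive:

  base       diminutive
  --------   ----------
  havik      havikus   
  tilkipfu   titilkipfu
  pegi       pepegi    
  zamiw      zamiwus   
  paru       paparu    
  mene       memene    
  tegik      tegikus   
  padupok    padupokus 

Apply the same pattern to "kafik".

pegi and zamiw both have last vowel 'i' yet inflect differently (pepegi, zamiwus), so the last vowel is not what conditions the rule; whether the stem ends in a vowel or a consonant is.
"kafik" ends in a consonant. The stems ending in a consonant (zamiw → zamiwus, tegik → tegikus, padupok → padupokus) add -us.
The other pattern: stems ending in a vowel repeat the first consonant+vowel as a prefix.
So kafik → kafikus.

kafikus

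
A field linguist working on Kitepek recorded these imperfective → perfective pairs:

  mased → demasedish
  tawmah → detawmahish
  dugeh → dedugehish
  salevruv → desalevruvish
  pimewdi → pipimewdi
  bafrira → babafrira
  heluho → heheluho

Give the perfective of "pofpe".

popofpe

"pofpe" ends in a vowel. The stems ending in a vowel (pimewdi → pipimewdi, bafrira → babafrira, heluho → heheluho) repeat the first consonant+vowel as a prefix.
The other pattern: stems ending in a consonant add de- … -ish around the stem.
So pofpe → popofpe.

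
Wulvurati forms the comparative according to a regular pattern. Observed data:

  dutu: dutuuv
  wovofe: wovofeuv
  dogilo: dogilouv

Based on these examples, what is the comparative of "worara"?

worarauv

Every pair shown (dutu → dutuuv, wovofe → wovofeuv, dogilo → dogilouv) follows the same rule: add -uv.
So worara → worarauv.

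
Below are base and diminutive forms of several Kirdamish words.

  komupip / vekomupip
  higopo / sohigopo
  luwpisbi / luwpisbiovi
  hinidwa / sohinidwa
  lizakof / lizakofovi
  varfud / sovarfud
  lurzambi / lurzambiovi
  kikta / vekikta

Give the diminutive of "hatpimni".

kikta and hinidwa both end in -a yet inflect differently (vekikta, sohinidwa), so the final letter is not what conditions the rule; the first letter is.
"hatpimni" begins with h-. The stems beginning with h- (higopo → sohigopo, hinidwa → sohinidwa) add the prefix so-.
The other patterns: stems beginning with l- add -ovi; stems beginning with k- add the prefix ve-.
So hatpimni → sohatpimni.

sohatpimni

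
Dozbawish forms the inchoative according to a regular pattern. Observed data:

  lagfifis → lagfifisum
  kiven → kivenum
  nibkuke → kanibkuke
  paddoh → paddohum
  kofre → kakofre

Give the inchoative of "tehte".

katehte

"tehte" ends in a vowel. The stems ending in a vowel (nibkuke → kanibkuke, kofre → kakofre) add the prefix ka-.
The other pattern: stems ending in a consonant add -um.
So tehte → katehte.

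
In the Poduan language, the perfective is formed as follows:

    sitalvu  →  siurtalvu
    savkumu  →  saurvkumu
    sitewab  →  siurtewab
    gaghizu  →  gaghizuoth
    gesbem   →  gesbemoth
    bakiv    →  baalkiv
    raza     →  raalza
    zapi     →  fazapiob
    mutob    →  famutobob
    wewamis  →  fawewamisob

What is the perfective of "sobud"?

sourbud

sitalvu and gaghizu both end in -u yet inflect differently (siurtalvu, gaghizuoth), so the final letter is not what conditions the rule; the first letter is.
"sobud" begins with s-. The stems beginning with s- (sitalvu → siurtalvu, savkumu → saurvkumu, sitewab → siurtewab) insert -ur- after the first vowel.
So sobud → sourbud.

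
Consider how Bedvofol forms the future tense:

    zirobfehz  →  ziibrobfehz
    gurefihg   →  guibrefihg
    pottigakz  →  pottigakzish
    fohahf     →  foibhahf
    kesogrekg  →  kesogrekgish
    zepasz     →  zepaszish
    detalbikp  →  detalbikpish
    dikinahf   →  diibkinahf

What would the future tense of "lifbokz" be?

zirobfehz and pottigakz both end in -z yet inflect differently (ziibrobfehz, pottigakzish), so the final letter is not what conditions the rule; the second-to-last letter is.
"lifbokz" has second-to-last letter 'k'. The stems whose second-to-last letter is 'k' (pottigakz → pottigakzish, detalbikp → detalbikpish, kesogrekg → kesogrekgish) add -ish.
The other pattern: stems whose second-to-last letter is 'h' insert -ib- after the first vowel.
So lifbokz → lifbokzish.

lifbokzish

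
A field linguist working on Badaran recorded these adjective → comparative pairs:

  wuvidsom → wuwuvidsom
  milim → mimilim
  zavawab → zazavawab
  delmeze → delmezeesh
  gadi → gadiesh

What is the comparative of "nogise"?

nogiseesh

milim and gadi both have last vowel 'i' yet inflect differently (mimilim, gadiesh), so the last vowel is not what conditions the rule; whether the stem ends in a vowel or a consonant is.
"nogise" ends in a vowel. The stems ending in a vowel (delmeze → delmezeesh, gadi → gadiesh) add -esh.
The other pattern: stems ending in a consonant repeat the first consonant+vowel as a prefix.
So nogise → nogiseesh.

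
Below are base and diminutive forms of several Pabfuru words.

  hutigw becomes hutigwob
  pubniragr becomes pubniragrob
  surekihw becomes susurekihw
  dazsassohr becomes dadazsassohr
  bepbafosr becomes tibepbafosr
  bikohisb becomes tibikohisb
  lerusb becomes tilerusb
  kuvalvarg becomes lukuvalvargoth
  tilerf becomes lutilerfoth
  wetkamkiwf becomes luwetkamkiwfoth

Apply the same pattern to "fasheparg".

hutigw and surekihw both end in -w yet inflect differently (hutigwob, susurekihw), so the final letter is not what conditions the rule; the second-to-last letter is.
"fasheparg" has second-to-last letter 'r'. The stems whose second-to-last letter is 'r' (kuvalvarg → lukuvalvargoth, tilerf → lutilerfoth) add lu- … -oth around the stem.
So fasheparg → lufashepargoth.

lufashepargoth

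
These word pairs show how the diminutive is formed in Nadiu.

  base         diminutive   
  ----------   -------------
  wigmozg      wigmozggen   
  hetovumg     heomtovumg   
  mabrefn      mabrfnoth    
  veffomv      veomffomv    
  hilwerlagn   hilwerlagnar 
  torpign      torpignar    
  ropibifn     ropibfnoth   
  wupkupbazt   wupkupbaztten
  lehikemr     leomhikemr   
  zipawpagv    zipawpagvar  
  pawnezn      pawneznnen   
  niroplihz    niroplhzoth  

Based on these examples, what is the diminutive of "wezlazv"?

wezlazvven

wigmozg and hetovumg both end in -g yet inflect differently (wigmozggen, heomtovumg), so the final letter is not what conditions the rule; the second-to-last letter is.
"wezlazv" has second-to-last letter 'z'. The stems whose second-to-last letter is 'z' (pawnezn → pawneznnen, wupkupbazt → wupkupbaztten, wigmozg → wigmozggen) double the final consonant and add -en.
The other patterns: stems whose second-to-last letter is 'm' insert -om- after the first vowel; stems whose second-to-last letter is 'g' add -ar; stems whose second-to-last letter is 'f' or 'h' delete the last vowel and add -oth.
So wezlazv → wezlazvven.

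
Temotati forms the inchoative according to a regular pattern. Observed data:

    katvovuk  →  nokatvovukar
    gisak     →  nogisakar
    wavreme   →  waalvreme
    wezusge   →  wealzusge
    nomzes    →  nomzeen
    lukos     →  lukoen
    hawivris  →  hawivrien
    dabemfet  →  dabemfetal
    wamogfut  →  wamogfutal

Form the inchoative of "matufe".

wavreme and nomzes both have last vowel 'e' yet inflect differently (waalvreme, nomzeen), so the last vowel is not what conditions the rule; the final letter is.
"matufe" ends in -e. The stems ending in -e (wavreme → waalvreme, wezusge → wealzusge) insert -al- after the first vowel.
So matufe → maaltufe.

maaltufe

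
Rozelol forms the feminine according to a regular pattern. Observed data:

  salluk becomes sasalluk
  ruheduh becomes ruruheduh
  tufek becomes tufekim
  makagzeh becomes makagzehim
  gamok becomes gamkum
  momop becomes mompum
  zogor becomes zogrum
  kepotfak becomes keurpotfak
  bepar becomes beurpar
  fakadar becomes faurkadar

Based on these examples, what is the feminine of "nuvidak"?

nuurvidak

salluk and tufek both end in -k yet inflect differently (sasalluk, tufekim), so the final letter is not what conditions the rule; the last vowel is.
"nuvidak" has last vowel 'a'. The stems whose last vowel is 'a' (kepotfak → keurpotfak, bepar → beurpar, fakadar → faurkadar) insert -ur- after the first vowel.
So nuvidak → nuurvidak.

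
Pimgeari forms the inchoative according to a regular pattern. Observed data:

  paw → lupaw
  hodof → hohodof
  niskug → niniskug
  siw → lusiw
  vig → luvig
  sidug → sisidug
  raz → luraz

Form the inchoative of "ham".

luham

niskug and vig both end in -g yet inflect differently (niniskug, luvig), so the final letter is not what conditions the rule; the number of vowels is.
"ham" has 1 vowel. The stems with 1 vowel (raz → luraz, siw → lusiw, vig → luvig) add the prefix lu-.
So ham → luham.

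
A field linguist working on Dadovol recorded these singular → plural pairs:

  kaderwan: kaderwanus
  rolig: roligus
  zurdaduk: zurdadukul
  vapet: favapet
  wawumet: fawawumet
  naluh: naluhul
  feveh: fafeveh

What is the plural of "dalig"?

daligus

naluh and feveh both end in -h yet inflect differently (naluhul, fafeveh), so the final letter is not what conditions the rule; the last vowel is.
"dalig" has last vowel 'i'. The one such stem in the data (rolig → roligus) adds -us, so the same rule applies.
The other patterns: stems whose last vowel is 'u' add -ul; stems whose last vowel is 'e' add the prefix fa-.
So dalig → daligus.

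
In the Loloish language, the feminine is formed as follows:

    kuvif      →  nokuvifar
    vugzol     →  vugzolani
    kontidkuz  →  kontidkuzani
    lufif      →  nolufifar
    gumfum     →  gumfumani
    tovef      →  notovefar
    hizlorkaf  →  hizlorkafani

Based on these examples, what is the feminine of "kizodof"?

kizodofani

"kizodof" has last vowel 'o'. The one such stem in the data (vugzol → vugzolani) adds -ani, so the same rule applies.
So kizodof → kizodofani.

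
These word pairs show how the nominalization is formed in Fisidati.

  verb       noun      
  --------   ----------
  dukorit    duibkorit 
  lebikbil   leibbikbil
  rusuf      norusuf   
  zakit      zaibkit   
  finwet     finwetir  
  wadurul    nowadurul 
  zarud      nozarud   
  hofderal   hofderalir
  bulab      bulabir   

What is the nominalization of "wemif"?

"wemif" has last vowel 'i'. The stems whose last vowel is 'i' (lebikbil → leibbikbil, dukorit → duibkorit, zakit → zaibkit) insert -ib- after the first vowel.
The other patterns: stems whose last vowel is 'u' add the prefix no-; stems whose last vowel is 'a' or 'e' add -ir.
So wemif → weibmif.

weibmif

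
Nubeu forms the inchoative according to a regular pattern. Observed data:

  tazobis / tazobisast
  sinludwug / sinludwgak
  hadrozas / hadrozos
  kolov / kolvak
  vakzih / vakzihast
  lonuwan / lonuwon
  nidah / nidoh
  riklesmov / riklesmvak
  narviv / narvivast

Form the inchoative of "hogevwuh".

hogevwhak

"hogevwuh" has last vowel 'u'. The one such stem in the data (sinludwug → sinludwgak) deletes the last vowel and adds -ak (as do kolov, riklesmov), so the same rule applies.
So hogevwuh → hogevwhak.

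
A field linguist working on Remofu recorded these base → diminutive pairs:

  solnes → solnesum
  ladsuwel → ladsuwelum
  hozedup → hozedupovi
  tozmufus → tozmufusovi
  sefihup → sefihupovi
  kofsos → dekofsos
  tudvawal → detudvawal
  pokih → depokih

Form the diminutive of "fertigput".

solnes and tozmufus both end in -s yet inflect differently (solnesum, tozmufusovi), so the final letter is not what conditions the rule; the last vowel is.
"fertigput" has last vowel 'u'. The stems whose last vowel is 'u' (hozedup → hozedupovi, tozmufus → tozmufusovi, sefihup → sefihupovi) add -ovi.
The other patterns: stems whose last vowel is 'e' add -um; stems whose last vowel is 'a', 'i' or 'o' add the prefix de-.
So fertigput → fertigputovi.

fertigputovi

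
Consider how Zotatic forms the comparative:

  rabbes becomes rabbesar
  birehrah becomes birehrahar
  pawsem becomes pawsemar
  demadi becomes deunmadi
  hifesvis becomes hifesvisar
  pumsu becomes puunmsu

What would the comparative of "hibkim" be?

hibkimar

hifesvis and demadi both have last vowel 'i' yet inflect differently (hifesvisar, deunmadi), so the last vowel is not what conditions the rule; whether the stem ends in a vowel or a consonant is.
"hibkim" ends in a consonant. The stems ending in a consonant (birehrah → birehrahar, pawsem → pawsemar, hifesvis → hifesvisar) add -ar.
So hibkim → hibkimar.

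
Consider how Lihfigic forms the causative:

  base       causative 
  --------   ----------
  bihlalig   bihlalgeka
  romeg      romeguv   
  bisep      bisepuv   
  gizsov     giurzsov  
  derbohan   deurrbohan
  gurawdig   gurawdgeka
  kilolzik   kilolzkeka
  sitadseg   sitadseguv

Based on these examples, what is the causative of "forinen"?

gurawdig and sitadseg both end in -g yet inflect differently (gurawdgeka, sitadseguv), so the final letter is not what conditions the rule; the last vowel is.
"forinen" has last vowel 'e'. The stems whose last vowel is 'e' (sitadseg → sitadseguv, bisep → bisepuv, romeg → romeguv) add -uv.
So forinen → forinenuv.

forinenuv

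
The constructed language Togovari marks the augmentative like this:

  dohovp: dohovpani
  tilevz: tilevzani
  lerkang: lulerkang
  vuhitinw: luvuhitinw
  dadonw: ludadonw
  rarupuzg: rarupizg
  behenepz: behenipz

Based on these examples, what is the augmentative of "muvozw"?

muvizw

"muvozw" has second-to-last letter 'z'. The one such stem in the data (rarupuzg → rarupizg) changes the last vowel to 'i' (as does behenepz), so the same rule applies.
The other patterns: stems whose second-to-last letter is 'v' add -ani; stems whose second-to-last letter is 'n' add the prefix lu-.
So muvozw → muvizw.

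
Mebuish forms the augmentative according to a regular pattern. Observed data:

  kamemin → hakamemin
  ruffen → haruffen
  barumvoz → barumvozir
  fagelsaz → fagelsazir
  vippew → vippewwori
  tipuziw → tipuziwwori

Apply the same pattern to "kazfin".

hakazfin

"kazfin" ends in -n. The stems ending in -n (kamemin → hakamemin, ruffen → haruffen) add the prefix ha-.
The other patterns: stems ending in -w double the final consonant and add -ori; stems ending in -z add -ir.
So kazfin → hakazfin.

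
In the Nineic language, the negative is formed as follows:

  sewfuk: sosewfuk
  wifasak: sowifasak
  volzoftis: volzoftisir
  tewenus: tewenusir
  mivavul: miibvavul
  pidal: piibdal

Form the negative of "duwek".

soduwek

sewfuk and tewenus both have last vowel 'u' yet inflect differently (sosewfuk, tewenusir), so the last vowel is not what conditions the rule; the final letter is.
"duwek" ends in -k. The stems ending in -k (sewfuk → sosewfuk, wifasak → sowifasak) add the prefix so-.
The other patterns: stems ending in -s add -ir; stems ending in -l insert -ib- after the first vowel.
So duwek → soduwek.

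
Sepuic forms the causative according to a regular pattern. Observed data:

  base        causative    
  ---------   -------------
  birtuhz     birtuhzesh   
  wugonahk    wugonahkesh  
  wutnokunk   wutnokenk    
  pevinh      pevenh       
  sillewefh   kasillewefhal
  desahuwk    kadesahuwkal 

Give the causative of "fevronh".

fevrenh

wugonahk and wutnokunk both end in -k yet inflect differently (wugonahkesh, wutnokenk), so the final letter is not what conditions the rule; the second-to-last letter is.
"fevronh" has second-to-last letter 'n'. The stems whose second-to-last letter is 'n' (wutnokunk → wutnokenk, pevinh → pevenh) change the last vowel to 'e'.
So fevronh → fevrenh.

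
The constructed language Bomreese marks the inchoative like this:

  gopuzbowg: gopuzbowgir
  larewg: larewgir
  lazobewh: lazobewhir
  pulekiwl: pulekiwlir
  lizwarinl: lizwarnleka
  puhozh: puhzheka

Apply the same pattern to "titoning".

titonngeka

pulekiwl and lizwarinl both end in -l yet inflect differently (pulekiwlir, lizwarnleka), so the final letter is not what conditions the rule; the second-to-last letter is.
"titoning" has second-to-last letter 'n'. The one such stem in the data (lizwarinl → lizwarnleka) deletes the last vowel and adds -eka (as does puhozh), so the same rule applies.
The other pattern: stems whose second-to-last letter is 'w' add -ir.
So titoning → titonngeka.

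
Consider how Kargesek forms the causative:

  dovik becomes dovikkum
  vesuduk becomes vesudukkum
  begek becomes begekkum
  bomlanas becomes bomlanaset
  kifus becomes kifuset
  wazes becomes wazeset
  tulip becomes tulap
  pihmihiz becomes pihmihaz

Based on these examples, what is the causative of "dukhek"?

vesuduk and kifus both have last vowel 'u' yet inflect differently (vesudukkum, kifuset), so the last vowel is not what conditions the rule; the final letter is.
"dukhek" ends in -k. The stems ending in -k (dovik → dovikkum, vesuduk → vesudukkum, begek → begekkum) double the final consonant and add -um.
The other patterns: stems ending in -s add -et; stems ending in -p or -z change the last vowel to 'a'.
So dukhek → dukhekkum.

dukhekkum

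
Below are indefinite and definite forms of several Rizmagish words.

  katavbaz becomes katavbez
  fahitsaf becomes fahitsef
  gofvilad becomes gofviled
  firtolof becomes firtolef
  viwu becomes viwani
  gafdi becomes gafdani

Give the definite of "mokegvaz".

gofvilad and gafdi both begin with g- yet inflect differently (gofviled, gafdani), so the first letter is not what conditions the rule; whether the stem ends in a vowel or a consonant is.
"mokegvaz" ends in a consonant. The stems ending in a consonant (katavbaz → katavbez, fahitsaf → fahitsef, gofvilad → gofviled) change the last vowel to 'e'.
The other pattern: stems ending in a vowel drop the final letter and add -ani.
So mokegvaz → mokegvez.

mokegvez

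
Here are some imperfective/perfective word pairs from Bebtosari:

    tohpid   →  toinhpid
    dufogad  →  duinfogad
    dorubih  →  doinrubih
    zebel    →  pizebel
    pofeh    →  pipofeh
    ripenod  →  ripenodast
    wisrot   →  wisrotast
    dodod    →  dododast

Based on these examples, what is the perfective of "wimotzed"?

dorubih and pofeh both end in -h yet inflect differently (doinrubih, pipofeh), so the final letter is not what conditions the rule; the last vowel is.
"wimotzed" has last vowel 'e'. The stems whose last vowel is 'e' (zebel → pizebel, pofeh → pipofeh) add the prefix pi-.
The other patterns: stems whose last vowel is 'a' or 'i' insert -in- after the first vowel; stems whose last vowel is 'o' add -ast.
So wimotzed → piwimotzed.

piwimotzed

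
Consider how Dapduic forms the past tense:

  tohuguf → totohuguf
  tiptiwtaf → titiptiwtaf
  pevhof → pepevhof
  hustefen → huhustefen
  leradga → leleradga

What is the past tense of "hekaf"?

hehekaf

Every pair shown (tohuguf → totohuguf, tiptiwtaf → titiptiwtaf, pevhof → pepevhof, …) follows the same rule: repeat the first consonant+vowel as a prefix.
So hekaf → hehekaf.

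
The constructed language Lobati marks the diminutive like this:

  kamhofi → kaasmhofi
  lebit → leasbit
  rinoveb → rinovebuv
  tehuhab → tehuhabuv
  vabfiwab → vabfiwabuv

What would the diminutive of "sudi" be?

kamhofi and rinoveb both have 3 vowels yet inflect differently (kaasmhofi, rinovebuv), so the number of vowels is not what conditions the rule; the final letter is.
"sudi" ends in -i. The one such stem in the data (kamhofi → kaasmhofi) inserts -as- after the first vowel (as does lebit), so the same rule applies.
So sudi → suasdi.

suasdi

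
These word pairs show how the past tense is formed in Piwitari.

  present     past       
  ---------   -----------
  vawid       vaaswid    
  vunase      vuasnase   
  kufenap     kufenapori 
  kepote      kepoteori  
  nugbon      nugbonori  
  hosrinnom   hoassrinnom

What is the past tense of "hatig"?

vunase and kepote both end in -e yet inflect differently (vuasnase, kepoteori), so the final letter is not what conditions the rule; the first letter is.
"hatig" begins with h-. The one such stem in the data (hosrinnom → hoassrinnom) inserts -as- after the first vowel (as do vawid, vunase), so the same rule applies.
So hatig → haastig.

haastig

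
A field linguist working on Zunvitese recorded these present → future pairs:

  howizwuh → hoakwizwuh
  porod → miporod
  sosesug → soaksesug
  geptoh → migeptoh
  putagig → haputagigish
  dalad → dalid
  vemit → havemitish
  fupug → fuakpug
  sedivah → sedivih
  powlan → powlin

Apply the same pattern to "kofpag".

howizwuh and sedivah both end in -h yet inflect differently (hoakwizwuh, sedivih), so the final letter is not what conditions the rule; the last vowel is.
"kofpag" has last vowel 'a'. The stems whose last vowel is 'a' (dalad → dalid, powlan → powlin, sedivah → sedivih) change the last vowel to 'i'.
The other patterns: stems whose last vowel is 'u' insert -ak- after the first vowel; stems whose last vowel is 'i' add ha- … -ish around the stem; stems whose last vowel is 'o' add the prefix mi-.
So kofpag → kofpig.

kofpig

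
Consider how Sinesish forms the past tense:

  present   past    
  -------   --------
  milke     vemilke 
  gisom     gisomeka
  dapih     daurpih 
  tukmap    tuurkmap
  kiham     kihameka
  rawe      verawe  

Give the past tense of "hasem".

hasemeka

"hasem" ends in -m. The stems ending in -m (gisom → gisomeka, kiham → kihameka) add -eka.
The other patterns: stems ending in -e add the prefix ve-; stems ending in -h or -p insert -ur- after the first vowel.
So hasem → hasemeka.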